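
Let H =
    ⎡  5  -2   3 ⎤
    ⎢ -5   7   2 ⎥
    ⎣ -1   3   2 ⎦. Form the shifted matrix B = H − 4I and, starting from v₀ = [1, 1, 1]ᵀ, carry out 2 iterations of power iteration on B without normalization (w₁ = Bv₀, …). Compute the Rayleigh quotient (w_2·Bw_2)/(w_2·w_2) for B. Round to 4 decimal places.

B = H − 4I has rows (1, -2, 3); (-5, 3, 2); (-1, 3, -2)
w1 = Bv₀ = (2, 0, 0)
w2 = Bw1 = (2, -10, -2)
Bw2 = (16, -44, -28)
w2·Bw2 = 528; w2·w2 = 108; μ ≈ 528/108 = 4.8889

4.8889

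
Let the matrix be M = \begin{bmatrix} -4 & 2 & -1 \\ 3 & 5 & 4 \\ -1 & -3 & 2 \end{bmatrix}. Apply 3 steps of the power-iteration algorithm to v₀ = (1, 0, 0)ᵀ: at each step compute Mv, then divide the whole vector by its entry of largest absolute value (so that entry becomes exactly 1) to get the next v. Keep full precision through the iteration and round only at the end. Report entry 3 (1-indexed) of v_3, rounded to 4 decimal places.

Mv0 = (-4.00000, 3.00000, -1.00000); divide by -4.00000 → v1 = (1.00000, -0.75000, 0.25000)
Mv1 = (-5.75000, 0.25000, 1.75000); divide by -5.75000 → v2 = (1.00000, -0.04348, -0.30435)
Mv2 = (-3.78261, 1.56522, -1.47826); divide by -3.78261 → v3 = (1.00000, -0.41379, 0.39080)
Requested entry of v3: -34/-87 = 0.3908

0.3908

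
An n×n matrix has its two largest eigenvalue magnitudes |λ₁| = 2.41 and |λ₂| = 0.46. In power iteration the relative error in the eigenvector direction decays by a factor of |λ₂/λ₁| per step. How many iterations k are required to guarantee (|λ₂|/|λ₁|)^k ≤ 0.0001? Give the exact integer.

|λ₂/λ₁| = 0.46/2.41 = 0.19087
Need k ≥ ln(0.0001) / ln(0.19087) = -9.2103 / -1.6562 ≈ 5.561
Smallest integer k satisfying the bound: 6

6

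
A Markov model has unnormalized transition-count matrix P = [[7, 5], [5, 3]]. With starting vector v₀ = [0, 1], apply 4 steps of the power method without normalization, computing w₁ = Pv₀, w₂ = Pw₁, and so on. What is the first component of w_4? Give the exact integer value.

5400

w1 = Pv₀ = (7·0 + 5·1; 5·0 + 3·1) = (5, 3)
w2 = Pw1 = (7·5 + 5·3; 5·5 + 3·3) = (50, 34)
w3 = Pw2 = (520, 352)
w4 = Pw3 = (5400, 3656)
The requested component of w4 is 5400.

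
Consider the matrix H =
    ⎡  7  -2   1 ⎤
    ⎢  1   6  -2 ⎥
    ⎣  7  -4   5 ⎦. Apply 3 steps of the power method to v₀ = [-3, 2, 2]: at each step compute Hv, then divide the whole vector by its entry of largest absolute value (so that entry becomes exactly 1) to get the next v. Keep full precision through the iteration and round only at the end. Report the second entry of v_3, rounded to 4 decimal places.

Hv0 = (-23.00000, 5.00000, -19.00000); divide by -23.00000 → v1 = (1.00000, -0.21739, 0.82609)
Hv1 = (8.26087, -1.95652, 12.00000); divide by 12.00000 → v2 = (0.68841, -0.16304, 1.00000)
Hv2 = (6.14493, -2.28986, 10.47101); divide by 10.47101 → v3 = (0.58685, -0.21869, 1.00000)
Requested entry of v3: 632/-2890 = -0.2187

-0.2187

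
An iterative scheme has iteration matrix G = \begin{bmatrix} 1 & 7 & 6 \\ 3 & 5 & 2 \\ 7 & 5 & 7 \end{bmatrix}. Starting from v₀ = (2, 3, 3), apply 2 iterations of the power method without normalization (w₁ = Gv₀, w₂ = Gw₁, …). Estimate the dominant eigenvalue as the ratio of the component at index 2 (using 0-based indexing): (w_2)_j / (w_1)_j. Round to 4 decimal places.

w1 = Gv₀ = (1·2 + 7·3 + 6·3; 3·2 + 5·3 + 2·3; 7·2 + 5·3 + 7·3) = (41, 27, 50)
w2 = Gw1 = (1·41 + 7·27 + 6·50; 3·41 + 5·27 + 2·50; 7·41 + 5·27 + 7·50) = (530, 358, 772)
Ratio at component: 772 / 50 = 15.4400

λ ≈ 15.4400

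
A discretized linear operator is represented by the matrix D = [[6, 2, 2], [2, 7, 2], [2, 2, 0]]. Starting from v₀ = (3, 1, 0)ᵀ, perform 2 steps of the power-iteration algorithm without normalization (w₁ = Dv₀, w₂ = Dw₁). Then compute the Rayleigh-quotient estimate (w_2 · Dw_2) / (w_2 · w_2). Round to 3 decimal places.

w1 = Dv₀ = (6·3 + 2·1 + 2·0; 2·3 + 7·1 + 2·0; 2·3 + 2·1 + 0·0) = (20, 13, 8)
w2 = Dw1 = (6·20 + 2·13 + 2·8; 2·20 + 7·13 + 2·8; 2·20 + 2·13 + 0·8) = (162, 147, 66)
Dw2 = (1398, 1485, 618)
w2·Dw2 = 162·1398 + 147·1485 + 66·618 = 485559; w2·w2 = 162·162 + 147·147 + 66·66 = 52209
λ ≈ 485559/52209 = 9.300

λ ≈ 9.300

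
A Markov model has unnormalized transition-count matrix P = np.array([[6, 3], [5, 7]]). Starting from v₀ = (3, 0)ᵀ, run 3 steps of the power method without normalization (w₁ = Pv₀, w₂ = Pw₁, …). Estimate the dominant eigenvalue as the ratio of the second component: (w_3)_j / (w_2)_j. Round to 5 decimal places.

10.92308

w1 = Pv₀ = (6·3 + 3·0; 5·3 + 7·0) = (18, 15)
w2 = Pw1 = (6·18 + 3·15; 5·18 + 7·15) = (153, 195)
w3 = Pw2 = (1503, 2130)
Ratio at component: 2130 / 195 = 10.92308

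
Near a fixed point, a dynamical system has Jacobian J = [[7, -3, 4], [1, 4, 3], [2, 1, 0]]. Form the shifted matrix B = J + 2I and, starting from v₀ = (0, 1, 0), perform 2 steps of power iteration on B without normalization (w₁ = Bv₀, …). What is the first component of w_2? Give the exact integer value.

B = J + 2I has rows (9, -3, 4); (1, 6, 3); (2, 1, 2)
w1 = Bv₀ = (9·0 + (-3)·1 + 4·0; 1·0 + 6·1 + 3·0; 2·0 + 1·1 + 2·0) = (-3, 6, 1)
w2 = Bw1 = (9·(-3) + (-3)·6 + 4·1; 1·(-3) + 6·6 + 3·1; 2·(-3) + 1·6 + 2·1) = (-41, 36, 2)
Requested component of w2: -41

-41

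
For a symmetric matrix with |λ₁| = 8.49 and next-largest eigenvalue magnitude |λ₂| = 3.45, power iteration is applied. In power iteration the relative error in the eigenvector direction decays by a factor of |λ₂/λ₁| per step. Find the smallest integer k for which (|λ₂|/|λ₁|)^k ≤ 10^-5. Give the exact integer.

|λ₂/λ₁| = 3.45/8.49 = 0.40636
Need k ≥ ln(10^-5) / ln(0.40636) = -11.5129 / -0.9005 ≈ 12.785
Smallest integer k satisfying the bound: 13

13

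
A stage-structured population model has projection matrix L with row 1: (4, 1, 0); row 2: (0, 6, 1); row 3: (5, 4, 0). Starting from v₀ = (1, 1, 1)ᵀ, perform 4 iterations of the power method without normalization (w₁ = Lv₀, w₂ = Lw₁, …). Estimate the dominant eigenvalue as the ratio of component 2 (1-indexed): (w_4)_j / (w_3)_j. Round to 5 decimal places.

w1 = Lv₀ = (5, 7, 9)
w2 = Lw1 = (27, 51, 53)
w3 = Lw2 = (159, 359, 339)
w4 = Lw3 = (995, 2493, 2231)
Ratio at component: 2493 / 359 = 6.94429

6.94429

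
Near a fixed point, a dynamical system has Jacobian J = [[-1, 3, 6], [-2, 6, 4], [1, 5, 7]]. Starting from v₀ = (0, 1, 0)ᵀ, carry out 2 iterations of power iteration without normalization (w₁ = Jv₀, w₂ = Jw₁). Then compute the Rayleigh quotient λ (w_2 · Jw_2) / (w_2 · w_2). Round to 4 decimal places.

λ ≈ 10.8879

w1 = Jv₀ = ((-1)·0 + 3·1 + 6·0; (-2)·0 + 6·1 + 4·0; 1·0 + 5·1 + 7·0) = (3, 6, 5)
w2 = Jw1 = ((-1)·3 + 3·6 + 6·5; (-2)·3 + 6·6 + 4·5; 1·3 + 5·6 + 7·5) = (45, 50, 68)
Jw2 = (513, 482, 771)
w2·Jw2 = 45·513 + 50·482 + 68·771 = 99613; w2·w2 = 45·45 + 50·50 + 68·68 = 9149
λ ≈ 99613/9149 = 10.8879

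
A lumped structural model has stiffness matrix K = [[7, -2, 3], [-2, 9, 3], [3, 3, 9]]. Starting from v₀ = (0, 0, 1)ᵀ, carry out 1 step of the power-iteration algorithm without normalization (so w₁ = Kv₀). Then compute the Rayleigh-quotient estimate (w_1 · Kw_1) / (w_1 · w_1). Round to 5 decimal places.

λ ≈ 11.72727

w1 = Kv₀ = (3, 3, 9)
Kw1 = (42, 48, 99)
w1·Kw1 = 3·42 + 3·48 + 9·99 = 1161; w1·w1 = 3·3 + 3·3 + 9·9 = 99
λ ≈ 1161/99 = 11.72727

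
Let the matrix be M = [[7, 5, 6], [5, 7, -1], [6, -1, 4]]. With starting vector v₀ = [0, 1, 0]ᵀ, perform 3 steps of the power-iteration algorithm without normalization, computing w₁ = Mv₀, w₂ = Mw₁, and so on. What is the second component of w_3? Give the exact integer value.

w1 = Mv₀ = (5, 7, -1)
w2 = Mw1 = (64, 75, 19)
w3 = Mw2 = (937, 826, 385)
The requested component of w3 is 826.

826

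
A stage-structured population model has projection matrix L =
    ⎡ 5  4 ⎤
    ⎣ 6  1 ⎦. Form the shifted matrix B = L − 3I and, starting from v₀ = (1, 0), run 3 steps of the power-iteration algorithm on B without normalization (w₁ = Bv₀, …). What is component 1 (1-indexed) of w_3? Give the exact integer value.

B = L − 3I has rows (2, 4); (6, -2)
w1 = Bv₀ = (2·1 + 4·0; 6·1 + (-2)·0) = (2, 6)
w2 = Bw1 = (2·2 + 4·6; 6·2 + (-2)·6) = (28, 0)
w3 = Bw2 = (56, 168)
Requested component of w3: 56

56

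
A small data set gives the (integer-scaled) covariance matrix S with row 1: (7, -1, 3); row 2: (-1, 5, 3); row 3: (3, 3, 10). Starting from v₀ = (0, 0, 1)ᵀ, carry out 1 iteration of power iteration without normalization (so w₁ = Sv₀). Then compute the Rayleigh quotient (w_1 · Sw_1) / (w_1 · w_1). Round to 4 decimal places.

w1 = Sv₀ = (7·0 + (-1)·0 + 3·1; (-1)·0 + 5·0 + 3·1; 3·0 + 3·0 + 10·1) = (3, 3, 10)
Sw1 = (48, 42, 118)
w1·Sw1 = 3·48 + 3·42 + 10·118 = 1450; w1·w1 = 3·3 + 3·3 + 10·10 = 118
λ ≈ 1450/118 = 12.2881

λ ≈ 12.2881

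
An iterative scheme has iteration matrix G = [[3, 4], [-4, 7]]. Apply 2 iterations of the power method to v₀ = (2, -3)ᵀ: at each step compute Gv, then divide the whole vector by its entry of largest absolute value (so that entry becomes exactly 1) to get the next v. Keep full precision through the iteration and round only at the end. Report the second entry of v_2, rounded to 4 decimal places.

Gv0 = (-6.00000, -29.00000); divide by -29.00000 → v1 = (0.20690, 1.00000)
Gv1 = (4.62069, 6.17241); divide by 6.17241 → v2 = (0.74860, 1.00000)
Requested entry of v2: -179/-179 = 1.0000

1.0000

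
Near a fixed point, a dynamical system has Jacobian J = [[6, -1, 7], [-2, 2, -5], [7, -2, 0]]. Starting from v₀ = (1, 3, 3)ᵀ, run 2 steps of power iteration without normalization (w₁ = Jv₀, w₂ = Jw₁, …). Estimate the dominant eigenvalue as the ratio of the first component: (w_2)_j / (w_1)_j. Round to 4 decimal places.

w1 = Jv₀ = (6·1 + (-1)·3 + 7·3; (-2)·1 + 2·3 + (-5)·3; 7·1 + (-2)·3 + 0·3) = (24, -11, 1)
w2 = Jw1 = (6·24 + (-1)·(-11) + 7·1; (-2)·24 + 2·(-11) + (-5)·1; 7·24 + (-2)·(-11) + 0·1) = (162, -75, 190)
Ratio at component: 162 / 24 = 6.7500

6.7500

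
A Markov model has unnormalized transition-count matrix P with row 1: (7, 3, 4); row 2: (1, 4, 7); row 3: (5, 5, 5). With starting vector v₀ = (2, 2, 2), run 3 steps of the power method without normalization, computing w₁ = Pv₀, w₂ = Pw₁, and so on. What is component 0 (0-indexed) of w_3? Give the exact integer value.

w1 = Pv₀ = (28, 24, 30)
w2 = Pw1 = (388, 334, 410)
w3 = Pw2 = (5358, 4594, 5660)
The requested component of w3 is 5358.

5358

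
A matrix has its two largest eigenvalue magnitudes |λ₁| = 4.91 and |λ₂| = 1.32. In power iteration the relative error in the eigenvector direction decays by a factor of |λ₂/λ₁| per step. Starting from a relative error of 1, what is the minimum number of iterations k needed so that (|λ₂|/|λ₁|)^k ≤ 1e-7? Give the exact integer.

13

|λ₂/λ₁| = 1.32/4.91 = 0.26884
Need k ≥ ln(1e-7) / ln(0.26884) = -16.1181 / -1.3136 ≈ 12.270
Smallest integer k satisfying the bound: 13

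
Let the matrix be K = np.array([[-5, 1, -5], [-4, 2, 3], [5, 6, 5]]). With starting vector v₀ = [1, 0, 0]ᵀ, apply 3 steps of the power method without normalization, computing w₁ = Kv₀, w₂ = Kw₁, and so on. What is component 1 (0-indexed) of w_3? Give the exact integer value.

-2

w1 = Kv₀ = (-5, -4, 5)
w2 = Kw1 = (-4, 27, -24)
w3 = Kw2 = (167, -2, 22)
The requested component of w3 is -2.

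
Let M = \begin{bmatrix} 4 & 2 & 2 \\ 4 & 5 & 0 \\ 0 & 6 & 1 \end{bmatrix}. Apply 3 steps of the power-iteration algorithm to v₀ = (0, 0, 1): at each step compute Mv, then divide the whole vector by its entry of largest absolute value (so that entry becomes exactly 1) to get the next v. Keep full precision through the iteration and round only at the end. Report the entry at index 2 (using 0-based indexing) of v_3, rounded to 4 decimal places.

Mv0 = (2.00000, 0.00000, 1.00000); divide by 2.00000 → v1 = (1.00000, 0.00000, 0.50000)
Mv1 = (5.00000, 4.00000, 0.50000); divide by 5.00000 → v2 = (1.00000, 0.80000, 0.10000)
Mv2 = (5.80000, 8.00000, 4.90000); divide by 8.00000 → v3 = (0.72500, 1.00000, 0.61250)
Requested entry of v3: 49/80 = 0.6125

0.6125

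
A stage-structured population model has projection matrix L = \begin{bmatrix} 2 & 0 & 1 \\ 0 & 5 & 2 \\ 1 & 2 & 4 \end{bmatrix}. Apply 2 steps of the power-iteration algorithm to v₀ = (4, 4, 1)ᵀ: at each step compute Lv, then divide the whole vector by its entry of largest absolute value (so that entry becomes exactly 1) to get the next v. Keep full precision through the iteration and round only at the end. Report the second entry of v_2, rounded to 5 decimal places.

Lv0 = (9.000000, 22.000000, 16.000000); divide by 22.000000 → v1 = (0.409091, 1.000000, 0.727273)
Lv1 = (1.545455, 6.454545, 5.318182); divide by 6.454545 → v2 = (0.239437, 1.000000, 0.823944)
Requested entry of v2: 142/142 = 1.00000

1.00000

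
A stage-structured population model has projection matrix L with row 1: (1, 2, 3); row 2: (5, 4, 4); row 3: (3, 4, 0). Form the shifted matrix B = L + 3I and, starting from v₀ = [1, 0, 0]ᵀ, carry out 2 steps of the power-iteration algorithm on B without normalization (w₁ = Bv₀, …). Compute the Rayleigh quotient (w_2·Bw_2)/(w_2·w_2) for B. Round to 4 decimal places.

B = L + 3I has rows (4, 2, 3); (5, 7, 4); (3, 4, 3)
w1 = Bv₀ = (4·1 + 2·0 + 3·0; 5·1 + 7·0 + 4·0; 3·1 + 4·0 + 3·0) = (4, 5, 3)
w2 = Bw1 = (4·4 + 2·5 + 3·3; 5·4 + 7·5 + 4·3; 3·4 + 4·5 + 3·3) = (35, 67, 41)
Bw2 = (397, 808, 496)
w2·Bw2 = 88367; w2·w2 = 7395; μ ≈ 88367/7395 = 11.9496

μ ≈ 11.9496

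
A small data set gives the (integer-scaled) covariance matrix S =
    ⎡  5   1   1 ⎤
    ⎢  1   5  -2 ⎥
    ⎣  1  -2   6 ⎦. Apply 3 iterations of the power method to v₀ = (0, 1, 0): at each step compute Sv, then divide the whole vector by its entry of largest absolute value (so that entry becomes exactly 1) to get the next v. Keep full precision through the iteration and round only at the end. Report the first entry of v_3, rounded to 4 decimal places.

0.2450

Sv0 = (1.00000, 5.00000, -2.00000); divide by 5.00000 → v1 = (0.20000, 1.00000, -0.40000)
Sv1 = (1.60000, 6.00000, -4.20000); divide by 6.00000 → v2 = (0.26667, 1.00000, -0.70000)
Sv2 = (1.63333, 6.66667, -5.93333); divide by 6.66667 → v3 = (0.24500, 1.00000, -0.89000)
Requested entry of v3: 49/200 = 0.2450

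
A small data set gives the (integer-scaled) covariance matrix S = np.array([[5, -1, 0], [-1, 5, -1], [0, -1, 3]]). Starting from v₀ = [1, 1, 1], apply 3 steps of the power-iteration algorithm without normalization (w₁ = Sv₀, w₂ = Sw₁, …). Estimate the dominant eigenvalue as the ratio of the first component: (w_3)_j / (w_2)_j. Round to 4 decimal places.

w1 = Sv₀ = (5·1 + (-1)·1 + 0·1; (-1)·1 + 5·1 + (-1)·1; 0·1 + (-1)·1 + 3·1) = (4, 3, 2)
w2 = Sw1 = (5·4 + (-1)·3 + 0·2; (-1)·4 + 5·3 + (-1)·2; 0·4 + (-1)·3 + 3·2) = (17, 9, 3)
w3 = Sw2 = (76, 25, 0)
Ratio at component: 76 / 17 = 4.4706

4.4706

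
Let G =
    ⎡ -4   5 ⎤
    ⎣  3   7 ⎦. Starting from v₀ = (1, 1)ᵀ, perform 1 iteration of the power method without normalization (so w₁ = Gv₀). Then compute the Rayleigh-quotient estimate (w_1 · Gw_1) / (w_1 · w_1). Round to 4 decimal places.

w1 = Gv₀ = ((-4)·1 + 5·1; 3·1 + 7·1) = (1, 10)
Gw1 = (46, 73)
w1·Gw1 = 1·46 + 10·73 = 776; w1·w1 = 1·1 + 10·10 = 101
λ ≈ 776/101 = 7.6832

7.6832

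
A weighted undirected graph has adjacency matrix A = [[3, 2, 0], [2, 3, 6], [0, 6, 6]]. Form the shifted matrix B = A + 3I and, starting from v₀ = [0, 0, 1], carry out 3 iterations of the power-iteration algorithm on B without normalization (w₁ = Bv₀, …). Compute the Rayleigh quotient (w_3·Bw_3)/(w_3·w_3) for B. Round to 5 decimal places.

μ ≈ 13.87123

B = A + 3I has rows (6, 2, 0); (2, 6, 6); (0, 6, 9)
w1 = Bv₀ = (6·0 + 2·0 + 0·1; 2·0 + 6·0 + 6·1; 0·0 + 6·0 + 9·1) = (0, 6, 9)
w2 = Bw1 = (6·0 + 2·6 + 0·9; 2·0 + 6·6 + 6·9; 0·0 + 6·6 + 9·9) = (12, 90, 117)
w3 = Bw2 = (252, 1266, 1593)
Bw3 = (4044, 17658, 21933)
w3·Bw3 = 58313385; w3·w3 = 4203909; μ ≈ 58313385/4203909 = 13.87123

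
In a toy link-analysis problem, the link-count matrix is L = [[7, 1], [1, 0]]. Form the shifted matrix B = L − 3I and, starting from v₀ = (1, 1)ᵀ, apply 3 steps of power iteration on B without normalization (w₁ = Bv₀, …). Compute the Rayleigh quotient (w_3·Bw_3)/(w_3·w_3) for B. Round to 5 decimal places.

B = L − 3I has rows (4, 1); (1, -3)
w1 = Bv₀ = (5, -2)
w2 = Bw1 = (18, 11)
w3 = Bw2 = (83, -15)
Bw3 = (317, 128)
w3·Bw3 = 24391; w3·w3 = 7114; μ ≈ 24391/7114 = 3.42859

μ ≈ 3.42859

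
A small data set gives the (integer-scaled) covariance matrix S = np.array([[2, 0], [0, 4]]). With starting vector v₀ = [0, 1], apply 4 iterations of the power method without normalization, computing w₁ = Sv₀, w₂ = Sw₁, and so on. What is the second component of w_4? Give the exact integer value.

256

w1 = Sv₀ = (2·0 + 0·1; 0·0 + 4·1) = (0, 4)
w2 = Sw1 = (2·0 + 0·4; 0·0 + 4·4) = (0, 16)
w3 = Sw2 = (0, 64)
w4 = Sw3 = (0, 256)
The requested component of w4 is 256.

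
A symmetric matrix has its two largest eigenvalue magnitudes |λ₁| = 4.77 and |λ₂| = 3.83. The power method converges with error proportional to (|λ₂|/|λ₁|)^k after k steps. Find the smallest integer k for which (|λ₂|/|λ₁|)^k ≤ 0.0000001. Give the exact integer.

|λ₂/λ₁| = 3.83/4.77 = 0.80294
Need k ≥ ln(0.0000001) / ln(0.80294) = -16.1181 / -0.2195 ≈ 73.437
Smallest integer k satisfying the bound: 74

74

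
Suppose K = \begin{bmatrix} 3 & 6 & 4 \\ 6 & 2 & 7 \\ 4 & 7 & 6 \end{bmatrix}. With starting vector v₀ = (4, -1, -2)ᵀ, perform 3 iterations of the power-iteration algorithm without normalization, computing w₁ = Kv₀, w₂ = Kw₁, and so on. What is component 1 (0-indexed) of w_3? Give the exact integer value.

356

w1 = Kv₀ = (3·4 + 6·(-1) + 4·(-2); 6·4 + 2·(-1) + 7·(-2); 4·4 + 7·(-1) + 6·(-2)) = (-2, 8, -3)
w2 = Kw1 = (3·(-2) + 6·8 + 4·(-3); 6·(-2) + 2·8 + 7·(-3); 4·(-2) + 7·8 + 6·(-3)) = (30, -17, 30)
w3 = Kw2 = (108, 356, 181)
The requested component of w3 is 356.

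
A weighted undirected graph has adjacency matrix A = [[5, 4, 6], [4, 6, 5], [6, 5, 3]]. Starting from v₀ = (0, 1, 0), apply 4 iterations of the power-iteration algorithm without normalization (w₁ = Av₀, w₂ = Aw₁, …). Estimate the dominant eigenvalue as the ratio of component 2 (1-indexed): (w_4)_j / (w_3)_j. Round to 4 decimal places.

λ ≈ 14.6564

w1 = Av₀ = (5·0 + 4·1 + 6·0; 4·0 + 6·1 + 5·0; 6·0 + 5·1 + 3·0) = (4, 6, 5)
w2 = Aw1 = (5·4 + 4·6 + 6·5; 4·4 + 6·6 + 5·5; 6·4 + 5·6 + 3·5) = (74, 77, 69)
w3 = Aw2 = (1092, 1103, 1036)
w4 = Aw3 = (16088, 16166, 15175)
Ratio at component: 16166 / 1103 = 14.6564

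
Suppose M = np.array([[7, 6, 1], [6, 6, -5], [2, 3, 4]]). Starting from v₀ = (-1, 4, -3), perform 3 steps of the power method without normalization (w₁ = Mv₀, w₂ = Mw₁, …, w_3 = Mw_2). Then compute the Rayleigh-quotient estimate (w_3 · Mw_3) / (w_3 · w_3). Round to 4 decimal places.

11.6670

w1 = Mv₀ = (7·(-1) + 6·4 + 1·(-3); 6·(-1) + 6·4 + (-5)·(-3); 2·(-1) + 3·4 + 4·(-3)) = (14, 33, -2)
w2 = Mw1 = (7·14 + 6·33 + 1·(-2); 6·14 + 6·33 + (-5)·(-2); 2·14 + 3·33 + 4·(-2)) = (294, 292, 119)
w3 = Mw2 = (3929, 2921, 1940)
Mw3 = (46969, 31400, 24381)
w3·Mw3 = 3929·46969 + 2921·31400 + 1940·24381 = 323559741; w3·w3 = 3929·3929 + 2921·2921 + 1940·1940 = 27732882
λ ≈ 323559741/27732882 = 11.6670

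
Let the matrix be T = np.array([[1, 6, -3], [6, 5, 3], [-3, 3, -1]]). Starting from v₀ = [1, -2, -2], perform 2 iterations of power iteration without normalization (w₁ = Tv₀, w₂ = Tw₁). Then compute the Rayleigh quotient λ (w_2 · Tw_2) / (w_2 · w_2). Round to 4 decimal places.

8.9289

w1 = Tv₀ = (1·1 + 6·(-2) + (-3)·(-2); 6·1 + 5·(-2) + 3·(-2); (-3)·1 + 3·(-2) + (-1)·(-2)) = (-5, -10, -7)
w2 = Tw1 = (1·(-5) + 6·(-10) + (-3)·(-7); 6·(-5) + 5·(-10) + 3·(-7); (-3)·(-5) + 3·(-10) + (-1)·(-7)) = (-44, -101, -8)
Tw2 = (-626, -793, -163)
w2·Tw2 = (-44)·(-626) + (-101)·(-793) + (-8)·(-163) = 108941; w2·w2 = (-44)·(-44) + (-101)·(-101) + (-8)·(-8) = 12201
λ ≈ 108941/12201 = 8.9289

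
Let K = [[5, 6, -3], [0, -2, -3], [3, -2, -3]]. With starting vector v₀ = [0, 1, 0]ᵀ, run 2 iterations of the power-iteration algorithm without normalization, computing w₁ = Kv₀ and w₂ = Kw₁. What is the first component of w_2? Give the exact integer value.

w1 = Kv₀ = (6, -2, -2)
w2 = Kw1 = (24, 10, 28)
The requested component of w2 is 24.

24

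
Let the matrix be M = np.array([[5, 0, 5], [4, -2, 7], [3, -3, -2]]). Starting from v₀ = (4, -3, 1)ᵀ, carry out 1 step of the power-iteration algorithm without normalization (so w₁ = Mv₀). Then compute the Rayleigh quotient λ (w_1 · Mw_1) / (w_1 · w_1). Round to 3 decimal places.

5.268

w1 = Mv₀ = (25, 29, 19)
Mw1 = (220, 175, -50)
w1·Mw1 = 25·220 + 29·175 + 19·(-50) = 9625; w1·w1 = 25·25 + 29·29 + 19·19 = 1827
λ ≈ 9625/1827 = 5.268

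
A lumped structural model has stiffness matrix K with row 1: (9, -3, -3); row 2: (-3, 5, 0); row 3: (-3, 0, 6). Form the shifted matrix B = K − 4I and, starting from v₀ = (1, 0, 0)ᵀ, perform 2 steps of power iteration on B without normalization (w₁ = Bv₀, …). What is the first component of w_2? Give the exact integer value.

43

B = K − 4I has rows (5, -3, -3); (-3, 1, 0); (-3, 0, 2)
w1 = Bv₀ = (5, -3, -3)
w2 = Bw1 = (43, -18, -21)
Requested component of w2: 43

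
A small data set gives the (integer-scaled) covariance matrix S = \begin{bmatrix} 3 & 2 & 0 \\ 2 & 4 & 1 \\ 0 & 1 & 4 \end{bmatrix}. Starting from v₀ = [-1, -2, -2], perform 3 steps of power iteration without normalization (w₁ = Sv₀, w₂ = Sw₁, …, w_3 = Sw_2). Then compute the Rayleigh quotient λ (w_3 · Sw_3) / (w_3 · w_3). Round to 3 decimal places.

w1 = Sv₀ = (-7, -12, -10)
w2 = Sw1 = (-45, -72, -52)
w3 = Sw2 = (-279, -430, -280)
Sw3 = (-1697, -2558, -1550)
w3·Sw3 = (-279)·(-1697) + (-430)·(-2558) + (-280)·(-1550) = 2007403; w3·w3 = (-279)·(-279) + (-430)·(-430) + (-280)·(-280) = 341141
λ ≈ 2007403/341141 = 5.884

5.884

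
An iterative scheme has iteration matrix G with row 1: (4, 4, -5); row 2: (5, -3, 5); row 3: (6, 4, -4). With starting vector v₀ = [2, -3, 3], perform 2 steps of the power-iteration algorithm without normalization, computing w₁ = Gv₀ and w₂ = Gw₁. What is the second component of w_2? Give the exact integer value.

w1 = Gv₀ = (-19, 34, -12)
w2 = Gw1 = (120, -257, 70)
The requested component of w2 is -257.

-257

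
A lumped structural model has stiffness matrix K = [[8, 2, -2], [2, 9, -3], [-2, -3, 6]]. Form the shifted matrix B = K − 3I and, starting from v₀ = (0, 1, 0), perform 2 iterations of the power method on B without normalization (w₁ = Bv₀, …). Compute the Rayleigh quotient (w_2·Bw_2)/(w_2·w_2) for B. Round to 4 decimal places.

μ ≈ 9.4749

B = K − 3I has rows (5, 2, -2); (2, 6, -3); (-2, -3, 3)
w1 = Bv₀ = (2, 6, -3)
w2 = Bw1 = (28, 49, -31)
Bw2 = (300, 443, -296)
w2·Bw2 = 39283; w2·w2 = 4146; μ ≈ 39283/4146 = 9.4749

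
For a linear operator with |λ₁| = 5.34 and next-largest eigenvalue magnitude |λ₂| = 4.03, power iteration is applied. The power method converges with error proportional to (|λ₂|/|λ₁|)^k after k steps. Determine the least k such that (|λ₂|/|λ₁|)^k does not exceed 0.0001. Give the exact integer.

33

|λ₂/λ₁| = 4.03/5.34 = 0.75468
Need k ≥ ln(0.0001) / ln(0.75468) = -9.2103 / -0.2815 ≈ 32.724
Smallest integer k satisfying the bound: 33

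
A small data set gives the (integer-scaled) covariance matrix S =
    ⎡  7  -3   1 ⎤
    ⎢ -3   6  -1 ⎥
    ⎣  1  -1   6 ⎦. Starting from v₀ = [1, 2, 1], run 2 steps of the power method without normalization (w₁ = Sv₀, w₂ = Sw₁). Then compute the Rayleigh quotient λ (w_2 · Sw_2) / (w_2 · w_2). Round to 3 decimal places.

λ ≈ 5.553

w1 = Sv₀ = (7·1 + (-3)·2 + 1·1; (-3)·1 + 6·2 + (-1)·1; 1·1 + (-1)·2 + 6·1) = (2, 8, 5)
w2 = Sw1 = (7·2 + (-3)·8 + 1·5; (-3)·2 + 6·8 + (-1)·5; 1·2 + (-1)·8 + 6·5) = (-5, 37, 24)
Sw2 = (-122, 213, 102)
w2·Sw2 = (-5)·(-122) + 37·213 + 24·102 = 10939; w2·w2 = (-5)·(-5) + 37·37 + 24·24 = 1970
λ ≈ 10939/1970 = 5.553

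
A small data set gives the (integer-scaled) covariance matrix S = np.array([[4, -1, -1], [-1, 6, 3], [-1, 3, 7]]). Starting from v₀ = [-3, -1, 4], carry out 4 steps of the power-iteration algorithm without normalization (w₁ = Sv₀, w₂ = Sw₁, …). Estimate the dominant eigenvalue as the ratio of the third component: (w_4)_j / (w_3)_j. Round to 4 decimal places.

w1 = Sv₀ = (4·(-3) + (-1)·(-1) + (-1)·4; (-1)·(-3) + 6·(-1) + 3·4; (-1)·(-3) + 3·(-1) + 7·4) = (-15, 9, 28)
w2 = Sw1 = (4·(-15) + (-1)·9 + (-1)·28; (-1)·(-15) + 6·9 + 3·28; (-1)·(-15) + 3·9 + 7·28) = (-97, 153, 238)
w3 = Sw2 = (-779, 1729, 2222)
w4 = Sw3 = (-7067, 17819, 21520)
Ratio at component: 21520 / 2222 = 9.6850

λ ≈ 9.6850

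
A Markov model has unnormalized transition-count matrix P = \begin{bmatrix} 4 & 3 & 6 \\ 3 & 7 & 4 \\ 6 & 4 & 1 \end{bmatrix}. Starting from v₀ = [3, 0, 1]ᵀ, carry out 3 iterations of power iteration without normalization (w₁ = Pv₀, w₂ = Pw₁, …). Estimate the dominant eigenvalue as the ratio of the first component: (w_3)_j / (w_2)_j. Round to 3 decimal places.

λ ≈ 11.720

w1 = Pv₀ = (18, 13, 19)
w2 = Pw1 = (225, 221, 179)
w3 = Pw2 = (2637, 2938, 2413)
Ratio at component: 2637 / 225 = 11.720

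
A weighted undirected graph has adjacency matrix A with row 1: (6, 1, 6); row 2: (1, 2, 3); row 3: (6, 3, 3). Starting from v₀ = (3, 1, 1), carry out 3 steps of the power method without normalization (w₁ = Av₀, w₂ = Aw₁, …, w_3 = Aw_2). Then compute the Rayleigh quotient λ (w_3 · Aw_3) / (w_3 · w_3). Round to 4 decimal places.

λ ≈ 11.4384

w1 = Av₀ = (6·3 + 1·1 + 6·1; 1·3 + 2·1 + 3·1; 6·3 + 3·1 + 3·1) = (25, 8, 24)
w2 = Aw1 = (6·25 + 1·8 + 6·24; 1·25 + 2·8 + 3·24; 6·25 + 3·8 + 3·24) = (302, 113, 246)
w3 = Aw2 = (3401, 1266, 2889)
Aw3 = (39006, 14600, 32871)
w3·Aw3 = 3401·39006 + 1266·14600 + 2889·32871 = 246107325; w3·w3 = 3401·3401 + 1266·1266 + 2889·2889 = 21515878
λ ≈ 246107325/21515878 = 11.4384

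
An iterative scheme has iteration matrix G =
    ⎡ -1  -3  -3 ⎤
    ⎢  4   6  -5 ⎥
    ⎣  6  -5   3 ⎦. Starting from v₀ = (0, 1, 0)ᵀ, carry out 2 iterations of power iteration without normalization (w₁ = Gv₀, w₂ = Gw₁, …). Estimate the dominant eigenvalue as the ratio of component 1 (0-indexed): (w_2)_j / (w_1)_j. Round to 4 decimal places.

λ ≈ 8.1667

w1 = Gv₀ = ((-1)·0 + (-3)·1 + (-3)·0; 4·0 + 6·1 + (-5)·0; 6·0 + (-5)·1 + 3·0) = (-3, 6, -5)
w2 = Gw1 = ((-1)·(-3) + (-3)·6 + (-3)·(-5); 4·(-3) + 6·6 + (-5)·(-5); 6·(-3) + (-5)·6 + 3·(-5)) = (0, 49, -63)
Ratio at component: 49 / 6 = 8.1667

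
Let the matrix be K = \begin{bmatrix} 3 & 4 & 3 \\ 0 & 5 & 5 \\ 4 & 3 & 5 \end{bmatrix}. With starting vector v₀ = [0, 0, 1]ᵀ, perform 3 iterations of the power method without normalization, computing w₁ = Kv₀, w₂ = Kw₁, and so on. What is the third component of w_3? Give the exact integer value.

586

w1 = Kv₀ = (3·0 + 4·0 + 3·1; 0·0 + 5·0 + 5·1; 4·0 + 3·0 + 5·1) = (3, 5, 5)
w2 = Kw1 = (3·3 + 4·5 + 3·5; 0·3 + 5·5 + 5·5; 4·3 + 3·5 + 5·5) = (44, 50, 52)
w3 = Kw2 = (488, 510, 586)
The requested component of w3 is 586.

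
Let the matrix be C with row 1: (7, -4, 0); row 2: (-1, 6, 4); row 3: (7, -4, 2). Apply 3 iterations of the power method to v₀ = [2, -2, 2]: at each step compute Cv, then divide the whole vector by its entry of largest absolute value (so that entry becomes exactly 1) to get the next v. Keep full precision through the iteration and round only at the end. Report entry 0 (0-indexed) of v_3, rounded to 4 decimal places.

0.6978

Cv0 = (22.00000, -6.00000, 26.00000); divide by 26.00000 → v1 = (0.84615, -0.23077, 1.00000)
Cv1 = (6.84615, 1.76923, 8.84615); divide by 8.84615 → v2 = (0.77391, 0.20000, 1.00000)
Cv2 = (4.61739, 4.42609, 6.61739); divide by 6.61739 → v3 = (0.69777, 0.66886, 1.00000)
Requested entry of v3: 1062/1522 = 0.6978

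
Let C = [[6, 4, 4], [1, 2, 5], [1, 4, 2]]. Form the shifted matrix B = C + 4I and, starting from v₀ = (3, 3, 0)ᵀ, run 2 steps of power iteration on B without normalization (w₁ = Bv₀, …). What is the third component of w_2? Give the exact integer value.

216

B = C + 4I has rows (10, 4, 4); (1, 6, 5); (1, 4, 6)
w1 = Bv₀ = (10·3 + 4·3 + 4·0; 1·3 + 6·3 + 5·0; 1·3 + 4·3 + 6·0) = (42, 21, 15)
w2 = Bw1 = (10·42 + 4·21 + 4·15; 1·42 + 6·21 + 5·15; 1·42 + 4·21 + 6·15) = (564, 243, 216)
Requested component of w2: 216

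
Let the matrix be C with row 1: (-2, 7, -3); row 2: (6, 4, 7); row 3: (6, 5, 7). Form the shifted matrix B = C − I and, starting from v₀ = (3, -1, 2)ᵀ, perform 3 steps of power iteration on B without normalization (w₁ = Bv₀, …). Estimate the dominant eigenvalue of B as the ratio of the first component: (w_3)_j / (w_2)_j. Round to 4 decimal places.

B = C − I has rows (-3, 7, -3); (6, 3, 7); (6, 5, 6)
w1 = Bv₀ = (-22, 29, 25)
w2 = Bw1 = (194, 130, 163)
w3 = Bw2 = (-161, 2695, 2792)
Ratio: -161/194 = -0.8299

-0.8299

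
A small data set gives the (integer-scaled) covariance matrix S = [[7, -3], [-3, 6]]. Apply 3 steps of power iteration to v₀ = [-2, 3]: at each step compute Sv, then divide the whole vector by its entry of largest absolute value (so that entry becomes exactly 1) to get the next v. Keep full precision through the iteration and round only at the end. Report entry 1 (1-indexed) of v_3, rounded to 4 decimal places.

Sv0 = (-23.00000, 24.00000); divide by 24.00000 → v1 = (-0.95833, 1.00000)
Sv1 = (-9.70833, 8.87500); divide by -9.70833 → v2 = (1.00000, -0.91416)
Sv2 = (9.74249, -8.48498); divide by 9.74249 → v3 = (1.00000, -0.87093)
Requested entry of v3: -2270/-2270 = 1.0000

1.0000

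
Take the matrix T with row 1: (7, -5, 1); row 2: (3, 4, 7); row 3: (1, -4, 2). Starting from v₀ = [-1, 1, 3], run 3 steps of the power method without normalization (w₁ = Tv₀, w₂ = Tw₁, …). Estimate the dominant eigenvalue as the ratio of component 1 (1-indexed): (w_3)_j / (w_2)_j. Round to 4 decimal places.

9.5291

w1 = Tv₀ = (7·(-1) + (-5)·1 + 1·3; 3·(-1) + 4·1 + 7·3; 1·(-1) + (-4)·1 + 2·3) = (-9, 22, 1)
w2 = Tw1 = (7·(-9) + (-5)·22 + 1·1; 3·(-9) + 4·22 + 7·1; 1·(-9) + (-4)·22 + 2·1) = (-172, 68, -95)
w3 = Tw2 = (-1639, -909, -634)
Ratio at component: -1639 / -172 = 9.5291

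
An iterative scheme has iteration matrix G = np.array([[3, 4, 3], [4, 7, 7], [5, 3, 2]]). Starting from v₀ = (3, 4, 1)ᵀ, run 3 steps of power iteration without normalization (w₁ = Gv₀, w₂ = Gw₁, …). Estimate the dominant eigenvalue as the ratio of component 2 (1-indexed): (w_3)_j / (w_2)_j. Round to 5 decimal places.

λ ≈ 12.91460

w1 = Gv₀ = (3·3 + 4·4 + 3·1; 4·3 + 7·4 + 7·1; 5·3 + 3·4 + 2·1) = (28, 47, 29)
w2 = Gw1 = (3·28 + 4·47 + 3·29; 4·28 + 7·47 + 7·29; 5·28 + 3·47 + 2·29) = (359, 644, 339)
w3 = Gw2 = (4670, 8317, 4405)
Ratio at component: 8317 / 644 = 12.91460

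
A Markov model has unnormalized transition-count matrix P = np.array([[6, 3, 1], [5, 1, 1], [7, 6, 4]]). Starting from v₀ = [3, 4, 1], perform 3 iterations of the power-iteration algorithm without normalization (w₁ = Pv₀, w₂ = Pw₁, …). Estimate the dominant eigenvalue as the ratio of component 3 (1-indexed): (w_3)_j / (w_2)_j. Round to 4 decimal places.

w1 = Pv₀ = (31, 20, 49)
w2 = Pw1 = (295, 224, 533)
w3 = Pw2 = (2975, 2232, 5541)
Ratio at component: 5541 / 533 = 10.3959

10.3959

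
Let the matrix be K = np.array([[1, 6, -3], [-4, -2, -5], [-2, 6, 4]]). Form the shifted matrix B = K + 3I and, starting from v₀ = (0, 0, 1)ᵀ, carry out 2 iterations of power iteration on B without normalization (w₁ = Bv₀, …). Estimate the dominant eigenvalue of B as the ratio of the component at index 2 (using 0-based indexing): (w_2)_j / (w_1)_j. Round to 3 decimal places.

μ ≈ 3.571

B = K + 3I has rows (4, 6, -3); (-4, 1, -5); (-2, 6, 7)
w1 = Bv₀ = (4·0 + 6·0 + (-3)·1; (-4)·0 + 1·0 + (-5)·1; (-2)·0 + 6·0 + 7·1) = (-3, -5, 7)
w2 = Bw1 = (4·(-3) + 6·(-5) + (-3)·7; (-4)·(-3) + 1·(-5) + (-5)·7; (-2)·(-3) + 6·(-5) + 7·7) = (-63, -28, 25)
Ratio: 25/7 = 3.571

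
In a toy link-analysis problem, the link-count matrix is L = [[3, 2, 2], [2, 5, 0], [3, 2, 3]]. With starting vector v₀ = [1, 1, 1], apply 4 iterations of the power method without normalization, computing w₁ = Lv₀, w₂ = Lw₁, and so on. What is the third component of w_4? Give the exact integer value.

3085

w1 = Lv₀ = (3·1 + 2·1 + 2·1; 2·1 + 5·1 + 0·1; 3·1 + 2·1 + 3·1) = (7, 7, 8)
w2 = Lw1 = (3·7 + 2·7 + 2·8; 2·7 + 5·7 + 0·8; 3·7 + 2·7 + 3·8) = (51, 49, 59)
w3 = Lw2 = (369, 347, 428)
w4 = Lw3 = (2657, 2473, 3085)
The requested component of w4 is 3085.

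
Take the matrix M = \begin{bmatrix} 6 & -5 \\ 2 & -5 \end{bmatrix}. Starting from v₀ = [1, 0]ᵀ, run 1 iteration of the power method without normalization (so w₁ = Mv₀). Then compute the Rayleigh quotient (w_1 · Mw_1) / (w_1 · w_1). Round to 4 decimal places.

w1 = Mv₀ = (6·1 + (-5)·0; 2·1 + (-5)·0) = (6, 2)
Mw1 = (26, 2)
w1·Mw1 = 6·26 + 2·2 = 160; w1·w1 = 6·6 + 2·2 = 40
λ ≈ 160/40 = 4.0000

λ ≈ 4.0000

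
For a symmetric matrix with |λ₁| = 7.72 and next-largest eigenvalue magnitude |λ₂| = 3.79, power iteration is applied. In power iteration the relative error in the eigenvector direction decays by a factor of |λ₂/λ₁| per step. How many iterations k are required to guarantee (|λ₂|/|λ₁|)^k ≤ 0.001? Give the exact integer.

|λ₂/λ₁| = 3.79/7.72 = 0.49093
Need k ≥ ln(0.001) / ln(0.49093) = -6.9078 / -0.7114 ≈ 9.709
Smallest integer k satisfying the bound: 10

10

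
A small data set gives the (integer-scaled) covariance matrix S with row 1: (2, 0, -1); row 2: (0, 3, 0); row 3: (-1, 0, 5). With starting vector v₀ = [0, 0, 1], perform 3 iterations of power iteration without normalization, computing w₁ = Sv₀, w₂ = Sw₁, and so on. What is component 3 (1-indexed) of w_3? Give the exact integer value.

137

w1 = Sv₀ = (-1, 0, 5)
w2 = Sw1 = (-7, 0, 26)
w3 = Sw2 = (-40, 0, 137)
The requested component of w3 is 137.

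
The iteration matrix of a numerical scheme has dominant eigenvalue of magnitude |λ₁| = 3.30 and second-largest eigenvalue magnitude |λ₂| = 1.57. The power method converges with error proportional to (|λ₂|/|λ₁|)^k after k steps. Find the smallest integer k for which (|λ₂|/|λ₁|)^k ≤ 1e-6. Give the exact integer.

|λ₂/λ₁| = 1.57/3.30 = 0.47576
Need k ≥ ln(1e-6) / ln(0.47576) = -13.8155 / -0.7428 ≈ 18.598
Smallest integer k satisfying the bound: 19

19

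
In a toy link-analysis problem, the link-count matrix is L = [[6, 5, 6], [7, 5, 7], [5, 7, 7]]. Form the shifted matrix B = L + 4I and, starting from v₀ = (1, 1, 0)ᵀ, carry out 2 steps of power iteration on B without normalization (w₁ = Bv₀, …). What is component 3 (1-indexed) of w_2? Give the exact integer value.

B = L + 4I has rows (10, 5, 6); (7, 9, 7); (5, 7, 11)
w1 = Bv₀ = (10·1 + 5·1 + 6·0; 7·1 + 9·1 + 7·0; 5·1 + 7·1 + 11·0) = (15, 16, 12)
w2 = Bw1 = (10·15 + 5·16 + 6·12; 7·15 + 9·16 + 7·12; 5·15 + 7·16 + 11·12) = (302, 333, 319)
Requested component of w2: 319

319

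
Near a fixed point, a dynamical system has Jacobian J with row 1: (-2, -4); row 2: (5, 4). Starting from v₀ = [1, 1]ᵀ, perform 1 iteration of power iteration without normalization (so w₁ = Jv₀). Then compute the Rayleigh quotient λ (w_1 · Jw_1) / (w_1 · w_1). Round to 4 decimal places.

w1 = Jv₀ = ((-2)·1 + (-4)·1; 5·1 + 4·1) = (-6, 9)
Jw1 = (-24, 6)
w1·Jw1 = (-6)·(-24) + 9·6 = 198; w1·w1 = (-6)·(-6) + 9·9 = 117
λ ≈ 198/117 = 1.6923

1.6923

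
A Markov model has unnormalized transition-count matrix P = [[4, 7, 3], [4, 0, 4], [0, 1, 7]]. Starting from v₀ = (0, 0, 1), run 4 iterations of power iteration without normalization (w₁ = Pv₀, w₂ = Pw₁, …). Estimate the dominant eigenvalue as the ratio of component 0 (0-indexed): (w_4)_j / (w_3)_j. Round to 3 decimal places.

w1 = Pv₀ = (3, 4, 7)
w2 = Pw1 = (61, 40, 53)
w3 = Pw2 = (683, 456, 411)
w4 = Pw3 = (7157, 4376, 3333)
Ratio at component: 7157 / 683 = 10.479

10.479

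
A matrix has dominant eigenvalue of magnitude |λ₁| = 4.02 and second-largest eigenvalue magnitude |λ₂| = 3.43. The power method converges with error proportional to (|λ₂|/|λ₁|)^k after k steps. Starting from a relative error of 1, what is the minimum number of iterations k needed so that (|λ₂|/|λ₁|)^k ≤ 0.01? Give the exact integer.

30

|λ₂/λ₁| = 3.43/4.02 = 0.85323
Need k ≥ ln(0.01) / ln(0.85323) = -4.6052 / -0.1587 ≈ 29.014
Smallest integer k satisfying the bound: 30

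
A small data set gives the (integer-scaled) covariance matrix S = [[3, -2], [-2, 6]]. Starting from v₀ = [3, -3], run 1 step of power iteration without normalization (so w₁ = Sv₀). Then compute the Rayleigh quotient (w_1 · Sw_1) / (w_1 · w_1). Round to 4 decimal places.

w1 = Sv₀ = (15, -24)
Sw1 = (93, -174)
w1·Sw1 = 15·93 + (-24)·(-174) = 5571; w1·w1 = 15·15 + (-24)·(-24) = 801
λ ≈ 5571/801 = 6.9551

λ ≈ 6.9551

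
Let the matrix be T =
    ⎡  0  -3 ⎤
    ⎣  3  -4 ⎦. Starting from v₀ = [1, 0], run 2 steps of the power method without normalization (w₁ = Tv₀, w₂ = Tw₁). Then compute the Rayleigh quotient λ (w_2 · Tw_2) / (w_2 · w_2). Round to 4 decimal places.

w1 = Tv₀ = (0·1 + (-3)·0; 3·1 + (-4)·0) = (0, 3)
w2 = Tw1 = (0·0 + (-3)·3; 3·0 + (-4)·3) = (-9, -12)
Tw2 = (36, 21)
w2·Tw2 = (-9)·36 + (-12)·21 = -576; w2·w2 = (-9)·(-9) + (-12)·(-12) = 225
λ ≈ -576/225 = -2.5600

λ ≈ -2.5600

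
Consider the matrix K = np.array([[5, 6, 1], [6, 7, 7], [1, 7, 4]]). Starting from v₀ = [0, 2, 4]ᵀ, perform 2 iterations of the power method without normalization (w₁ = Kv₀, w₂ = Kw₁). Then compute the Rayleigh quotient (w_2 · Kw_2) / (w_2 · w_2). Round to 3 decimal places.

w1 = Kv₀ = (16, 42, 30)
w2 = Kw1 = (362, 600, 430)
Kw2 = (5840, 9382, 6282)
w2·Kw2 = 362·5840 + 600·9382 + 430·6282 = 10444540; w2·w2 = 362·362 + 600·600 + 430·430 = 675944
λ ≈ 10444540/675944 = 15.452

15.452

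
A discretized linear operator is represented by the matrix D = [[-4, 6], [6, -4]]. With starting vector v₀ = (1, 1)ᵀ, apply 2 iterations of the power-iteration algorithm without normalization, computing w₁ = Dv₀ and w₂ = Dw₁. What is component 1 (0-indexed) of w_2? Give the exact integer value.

w1 = Dv₀ = (2, 2)
w2 = Dw1 = (4, 4)
The requested component of w2 is 4.

4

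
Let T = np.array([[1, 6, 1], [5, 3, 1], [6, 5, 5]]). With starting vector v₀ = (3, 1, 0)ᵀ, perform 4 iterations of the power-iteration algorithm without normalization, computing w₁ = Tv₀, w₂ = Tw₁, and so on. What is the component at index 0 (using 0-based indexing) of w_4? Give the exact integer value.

w1 = Tv₀ = (9, 18, 23)
w2 = Tw1 = (140, 122, 259)
w3 = Tw2 = (1131, 1325, 2745)
w4 = Tw3 = (11826, 12375, 27136)
The requested component of w4 is 11826.

11826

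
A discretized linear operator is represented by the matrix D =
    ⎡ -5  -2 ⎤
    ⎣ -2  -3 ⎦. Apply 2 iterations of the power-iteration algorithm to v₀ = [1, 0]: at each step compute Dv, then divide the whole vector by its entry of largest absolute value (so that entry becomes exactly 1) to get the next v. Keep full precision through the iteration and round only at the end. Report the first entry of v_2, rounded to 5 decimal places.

Dv0 = (-5.000000, -2.000000); divide by -5.000000 → v1 = (1.000000, 0.400000)
Dv1 = (-5.800000, -3.200000); divide by -5.800000 → v2 = (1.000000, 0.551724)
Requested entry of v2: 29/29 = 1.00000

1.00000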